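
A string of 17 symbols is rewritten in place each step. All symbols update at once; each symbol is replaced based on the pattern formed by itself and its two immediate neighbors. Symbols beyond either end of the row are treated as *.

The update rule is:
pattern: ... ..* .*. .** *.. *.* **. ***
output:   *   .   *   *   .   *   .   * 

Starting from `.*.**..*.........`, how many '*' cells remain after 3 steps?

13

step 1: ****...*.*******.
step 2: ***..*.********.*
step 3: **...*********.**
count of *: 13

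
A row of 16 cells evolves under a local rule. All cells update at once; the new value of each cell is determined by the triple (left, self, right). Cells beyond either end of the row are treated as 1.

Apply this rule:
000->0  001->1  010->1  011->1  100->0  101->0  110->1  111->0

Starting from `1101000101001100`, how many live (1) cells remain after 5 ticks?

8

tick 1: 0101001101011101
tick 2: 0101011101010101
tick 3: 0101010101010101
tick 4: 0101010101010101  (fixed point — unchanged through tick 5)
count of 1: 8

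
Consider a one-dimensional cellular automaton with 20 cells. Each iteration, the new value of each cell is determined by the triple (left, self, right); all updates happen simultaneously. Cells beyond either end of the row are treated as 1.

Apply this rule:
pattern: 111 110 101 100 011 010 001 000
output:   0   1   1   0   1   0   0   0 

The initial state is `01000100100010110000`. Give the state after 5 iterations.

10000000000000000000

10000000000001110000
10000000000001010000
10000000000000100000
10000000000000000000
10000000000000000000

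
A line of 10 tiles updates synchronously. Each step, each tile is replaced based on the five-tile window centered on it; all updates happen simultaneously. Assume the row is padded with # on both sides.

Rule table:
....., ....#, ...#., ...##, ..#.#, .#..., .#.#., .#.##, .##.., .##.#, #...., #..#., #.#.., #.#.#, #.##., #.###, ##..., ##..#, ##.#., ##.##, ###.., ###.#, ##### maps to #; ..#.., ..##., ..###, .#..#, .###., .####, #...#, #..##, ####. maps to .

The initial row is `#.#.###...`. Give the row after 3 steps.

step 1: #####.##.#
step 2: ###.######
step 3: #.###.####

#.###.####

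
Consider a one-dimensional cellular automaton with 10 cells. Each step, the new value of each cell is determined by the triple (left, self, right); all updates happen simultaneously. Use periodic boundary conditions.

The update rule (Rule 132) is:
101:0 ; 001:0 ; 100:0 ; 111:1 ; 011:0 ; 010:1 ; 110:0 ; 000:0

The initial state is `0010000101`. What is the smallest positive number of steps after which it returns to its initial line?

1

step 1: 0010000101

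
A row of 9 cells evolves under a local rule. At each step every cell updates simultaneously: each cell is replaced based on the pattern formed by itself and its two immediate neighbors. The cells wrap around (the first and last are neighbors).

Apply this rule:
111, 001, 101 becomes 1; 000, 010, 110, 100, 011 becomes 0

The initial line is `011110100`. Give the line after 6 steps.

100010100

101101000
010010001
100100010
001000101
010001010
100010100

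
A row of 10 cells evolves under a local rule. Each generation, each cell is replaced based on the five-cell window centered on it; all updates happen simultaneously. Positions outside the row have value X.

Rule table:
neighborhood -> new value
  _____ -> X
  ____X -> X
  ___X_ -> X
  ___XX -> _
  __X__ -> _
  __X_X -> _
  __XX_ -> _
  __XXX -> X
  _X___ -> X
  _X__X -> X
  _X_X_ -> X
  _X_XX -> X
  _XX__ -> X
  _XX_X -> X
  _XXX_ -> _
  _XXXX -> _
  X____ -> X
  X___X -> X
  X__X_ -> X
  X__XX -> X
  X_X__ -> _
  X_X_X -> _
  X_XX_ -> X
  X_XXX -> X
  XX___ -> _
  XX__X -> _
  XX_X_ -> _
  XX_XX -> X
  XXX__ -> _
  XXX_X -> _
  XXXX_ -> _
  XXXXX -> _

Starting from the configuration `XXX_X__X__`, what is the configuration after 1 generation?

_____XX_XX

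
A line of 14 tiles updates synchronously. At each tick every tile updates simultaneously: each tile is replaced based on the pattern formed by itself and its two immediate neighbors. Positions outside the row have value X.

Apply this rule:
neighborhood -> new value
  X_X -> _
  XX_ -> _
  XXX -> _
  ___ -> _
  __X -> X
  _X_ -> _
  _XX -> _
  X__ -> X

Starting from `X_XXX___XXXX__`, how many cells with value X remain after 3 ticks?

8

_____X_X____XX
X___X___X__X__
_X_X_X_X_XX_XX
count of X: 8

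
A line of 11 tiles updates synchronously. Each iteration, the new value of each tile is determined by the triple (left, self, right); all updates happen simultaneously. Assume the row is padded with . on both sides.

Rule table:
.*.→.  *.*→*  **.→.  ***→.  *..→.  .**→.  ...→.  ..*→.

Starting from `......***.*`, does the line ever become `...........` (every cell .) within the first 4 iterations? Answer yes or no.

iteration 1: .........*.
iteration 2: ...........
all cells are . at iteration 2

yes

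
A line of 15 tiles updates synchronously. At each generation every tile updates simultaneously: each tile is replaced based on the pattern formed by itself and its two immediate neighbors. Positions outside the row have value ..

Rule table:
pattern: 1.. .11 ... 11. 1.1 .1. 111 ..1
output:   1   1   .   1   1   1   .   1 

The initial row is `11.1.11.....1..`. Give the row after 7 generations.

generation 1: 11111111...111.
generation 2: 1......11.11.11
generation 3: 11....111111111
generation 4: 111..11.......1
generation 5: 1.111111.....11
generation 6: 111....11...111
generation 7: 1.11..1111.11.1

1.11..1111.11.1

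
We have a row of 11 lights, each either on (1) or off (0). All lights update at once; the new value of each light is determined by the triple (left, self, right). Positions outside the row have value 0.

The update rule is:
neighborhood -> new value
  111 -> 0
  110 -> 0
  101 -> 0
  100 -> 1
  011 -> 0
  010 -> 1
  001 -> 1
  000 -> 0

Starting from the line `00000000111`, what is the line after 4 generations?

00000001000
00000011100
00000100010
00001110111

00001110111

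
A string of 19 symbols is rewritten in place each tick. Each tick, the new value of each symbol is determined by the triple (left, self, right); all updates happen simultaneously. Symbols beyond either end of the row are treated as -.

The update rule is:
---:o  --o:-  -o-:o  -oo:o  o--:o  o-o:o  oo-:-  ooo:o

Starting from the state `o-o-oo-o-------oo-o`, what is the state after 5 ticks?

tick 1: ooooo-oooooooo-o-oo
tick 2: oooo-oooooooo-oooo-
tick 3: ooo-oooooooo-oooo-o
tick 4: oo-oooooooo-oooo-oo
tick 5: o-oooooooo-oooo-oo-

o-oooooooo-oooo-oo-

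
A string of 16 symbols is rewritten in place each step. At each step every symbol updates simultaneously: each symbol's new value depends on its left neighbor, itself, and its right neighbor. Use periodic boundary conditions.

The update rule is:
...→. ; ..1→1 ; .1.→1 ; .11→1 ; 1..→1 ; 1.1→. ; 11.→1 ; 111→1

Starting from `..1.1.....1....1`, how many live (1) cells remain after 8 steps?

14

111.11...111..11
111.111.11111111
111.111.11111111  (fixed point — unchanged through step 8)
count of 1: 14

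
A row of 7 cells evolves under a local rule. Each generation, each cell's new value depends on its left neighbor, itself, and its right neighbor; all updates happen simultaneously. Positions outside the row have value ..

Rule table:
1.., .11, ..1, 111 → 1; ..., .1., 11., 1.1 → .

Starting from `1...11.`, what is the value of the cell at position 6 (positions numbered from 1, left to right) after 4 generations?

1

generation 1: .1.11.1
generation 2: 1..1...
generation 3: .11.1..
generation 4: 11...1.
position 6 holds 1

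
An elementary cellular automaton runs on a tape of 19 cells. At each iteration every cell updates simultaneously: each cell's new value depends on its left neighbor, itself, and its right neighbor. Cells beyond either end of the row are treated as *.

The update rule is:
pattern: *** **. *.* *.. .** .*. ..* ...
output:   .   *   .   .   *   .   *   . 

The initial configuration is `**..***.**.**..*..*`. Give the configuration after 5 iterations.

.**...**...**.**...

.*.**.*.**.**.*..**
...**...**.**...**.
..***..***.**..***.
.**.*.**.*.**.**.*.
.**...**...**.**...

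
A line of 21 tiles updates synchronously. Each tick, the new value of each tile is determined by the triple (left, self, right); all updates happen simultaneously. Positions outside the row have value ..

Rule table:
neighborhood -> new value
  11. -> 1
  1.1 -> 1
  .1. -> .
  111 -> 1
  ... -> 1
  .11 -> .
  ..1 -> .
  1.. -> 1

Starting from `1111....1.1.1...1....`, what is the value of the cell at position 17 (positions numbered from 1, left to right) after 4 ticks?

1

.111111..1.1.11..1111
..111111..1.1.11..111
1..111111..1.1.11..11
.1..111111..1.1.11..1
position 17 holds 1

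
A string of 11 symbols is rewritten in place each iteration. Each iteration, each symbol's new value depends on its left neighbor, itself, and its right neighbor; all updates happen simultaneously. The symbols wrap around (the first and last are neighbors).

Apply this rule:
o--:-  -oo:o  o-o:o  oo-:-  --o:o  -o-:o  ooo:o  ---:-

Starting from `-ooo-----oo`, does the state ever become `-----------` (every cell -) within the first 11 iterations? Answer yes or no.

no

ooo-----oo-
oo-----oo-o
o-----oo-oo
-----oo-ooo
----oo-ooo-
---oo-ooo--
--oo-ooo---
-oo-ooo----
oo-ooo-----
o-ooo-----o
-ooo-----oo
iteration 11 is -ooo-----oo, still not uniform -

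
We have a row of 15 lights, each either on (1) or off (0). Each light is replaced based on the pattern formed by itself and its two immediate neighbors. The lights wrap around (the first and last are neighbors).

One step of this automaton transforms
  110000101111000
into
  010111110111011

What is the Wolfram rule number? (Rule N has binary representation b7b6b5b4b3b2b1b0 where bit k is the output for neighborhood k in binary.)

position 9: 111 → 1  (bit 7 = 1)
position 1: 110 → 1  (bit 6 = 1)
position 7: 101 → 1  (bit 5 = 1)
position 2: 100 → 0  (bit 4 = 0)
position 0: 011 → 0  (bit 3 = 0)
position 6: 010 → 1  (bit 2 = 1)
position 5: 001 → 1  (bit 1 = 1)
position 3: 000 → 1  (bit 0 = 1)
bits b7..b0 = 11100111 = 231

231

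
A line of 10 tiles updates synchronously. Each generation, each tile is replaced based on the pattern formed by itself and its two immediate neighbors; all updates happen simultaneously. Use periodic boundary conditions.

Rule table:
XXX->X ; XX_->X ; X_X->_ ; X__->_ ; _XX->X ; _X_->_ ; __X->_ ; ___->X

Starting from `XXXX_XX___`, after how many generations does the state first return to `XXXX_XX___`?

2

XXXX_XX_X_
XXXX_XX___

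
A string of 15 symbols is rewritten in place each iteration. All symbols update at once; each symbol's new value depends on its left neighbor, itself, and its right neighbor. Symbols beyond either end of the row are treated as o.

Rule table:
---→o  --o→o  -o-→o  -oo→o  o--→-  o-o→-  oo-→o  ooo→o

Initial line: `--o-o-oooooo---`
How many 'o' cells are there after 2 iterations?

-oo-o-oooooo-oo
-oo-o-oooooo-oo
count of o: 11

11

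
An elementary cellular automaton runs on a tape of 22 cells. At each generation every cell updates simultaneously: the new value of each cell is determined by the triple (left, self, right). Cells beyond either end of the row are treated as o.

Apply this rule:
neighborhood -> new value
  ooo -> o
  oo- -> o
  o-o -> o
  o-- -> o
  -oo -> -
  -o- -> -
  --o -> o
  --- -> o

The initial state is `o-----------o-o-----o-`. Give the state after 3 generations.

oooooooooooooo-o-ooooo

oooooooooooo-o-ooooo-o
ooooooooooooo-o-ooooo-
oooooooooooooo-o-ooooo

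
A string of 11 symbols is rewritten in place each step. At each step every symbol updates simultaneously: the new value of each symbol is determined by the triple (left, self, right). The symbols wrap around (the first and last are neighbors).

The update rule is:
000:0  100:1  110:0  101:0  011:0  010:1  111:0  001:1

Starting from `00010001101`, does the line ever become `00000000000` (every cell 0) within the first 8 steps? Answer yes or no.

no

step 1: 10111010001
step 2: 00000011010
step 3: 00000100011
step 4: 10001110100
step 5: 11010000111
step 6: 00011001000
step 7: 00100111100
step 8: 01111000010
step 8 is 01111000010, still not uniform 0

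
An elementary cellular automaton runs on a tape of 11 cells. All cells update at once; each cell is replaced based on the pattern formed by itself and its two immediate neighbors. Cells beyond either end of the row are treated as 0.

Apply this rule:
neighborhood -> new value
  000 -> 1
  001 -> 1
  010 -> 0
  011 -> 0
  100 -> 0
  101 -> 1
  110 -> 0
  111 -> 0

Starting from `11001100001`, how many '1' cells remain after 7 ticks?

2

00010001110
11100110000
00001000111
11110011000
00000100011
11111001100
00000010001
count of 1: 2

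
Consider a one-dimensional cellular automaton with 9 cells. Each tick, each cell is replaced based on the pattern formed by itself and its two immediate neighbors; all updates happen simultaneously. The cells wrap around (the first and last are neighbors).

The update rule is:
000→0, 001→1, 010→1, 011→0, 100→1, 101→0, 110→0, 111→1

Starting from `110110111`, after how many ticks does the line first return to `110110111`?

7

tick 1: 100000011
tick 2: 010000101
tick 3: 011001101
tick 4: 000110001
tick 5: 101001011
tick 6: 001111001
tick 7: 110110111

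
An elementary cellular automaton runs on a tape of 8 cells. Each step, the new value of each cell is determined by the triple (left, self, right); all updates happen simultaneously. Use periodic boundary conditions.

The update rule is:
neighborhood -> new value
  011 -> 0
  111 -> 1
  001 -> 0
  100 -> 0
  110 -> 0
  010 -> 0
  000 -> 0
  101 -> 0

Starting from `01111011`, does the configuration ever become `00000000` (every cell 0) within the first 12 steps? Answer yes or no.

yes

00110000
00000000
all cells are 0 at step 2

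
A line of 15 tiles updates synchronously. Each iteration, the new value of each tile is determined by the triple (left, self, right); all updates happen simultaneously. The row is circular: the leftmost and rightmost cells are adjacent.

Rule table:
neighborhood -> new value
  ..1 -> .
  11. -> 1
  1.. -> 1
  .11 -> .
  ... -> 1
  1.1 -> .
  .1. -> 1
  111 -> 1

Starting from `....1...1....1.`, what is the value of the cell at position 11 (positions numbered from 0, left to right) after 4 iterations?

1

iteration 1: 111.111.1111.11
iteration 2: 111..11..111..1
iteration 3: 1111..11..111..
iteration 4: .1111..11..111.
position 11 holds 1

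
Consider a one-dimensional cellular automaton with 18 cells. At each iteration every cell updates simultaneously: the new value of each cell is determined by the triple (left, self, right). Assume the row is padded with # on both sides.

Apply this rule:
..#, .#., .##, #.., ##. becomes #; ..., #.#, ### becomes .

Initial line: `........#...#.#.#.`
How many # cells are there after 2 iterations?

iteration 1: #......###.##.#.#.
iteration 2: ##....##.#.##.#.#.
count of #: 9

9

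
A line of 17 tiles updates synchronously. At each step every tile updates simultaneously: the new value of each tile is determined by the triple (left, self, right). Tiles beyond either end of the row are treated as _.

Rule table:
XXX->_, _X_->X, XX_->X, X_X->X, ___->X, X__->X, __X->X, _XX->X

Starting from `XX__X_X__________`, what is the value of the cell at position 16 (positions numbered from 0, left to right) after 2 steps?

XXXXXXXXXXXXXXXXX
X_______________X
position 16 holds X

X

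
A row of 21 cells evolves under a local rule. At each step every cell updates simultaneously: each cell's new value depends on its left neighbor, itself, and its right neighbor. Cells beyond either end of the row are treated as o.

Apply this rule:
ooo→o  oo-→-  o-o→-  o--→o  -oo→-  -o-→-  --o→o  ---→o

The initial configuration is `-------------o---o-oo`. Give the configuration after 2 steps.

ooooooooooooo-ooo---o
oooooooooooo---o-ooo-

oooooooooooo---o-ooo-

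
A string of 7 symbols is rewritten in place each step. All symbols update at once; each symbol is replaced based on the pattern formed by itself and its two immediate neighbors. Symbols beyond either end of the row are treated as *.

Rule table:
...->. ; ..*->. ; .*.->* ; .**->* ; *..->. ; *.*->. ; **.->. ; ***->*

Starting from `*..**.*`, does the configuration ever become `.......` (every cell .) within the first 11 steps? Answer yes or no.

...*..*
...*..*  (fixed point — unchanged through step 11)
step 11 is ...*..*, still not uniform .

no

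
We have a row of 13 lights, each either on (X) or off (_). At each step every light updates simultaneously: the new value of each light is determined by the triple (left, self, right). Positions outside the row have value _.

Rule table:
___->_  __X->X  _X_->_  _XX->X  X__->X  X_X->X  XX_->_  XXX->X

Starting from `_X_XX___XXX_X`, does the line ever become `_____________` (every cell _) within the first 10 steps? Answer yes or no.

no

step 1: X_XX_X_XXX_X_
step 2: _XX_X_XXX_X_X
step 3: XX_X_XXX_X_X_
step 4: X_X_XXX_X_X_X
step 5: _X_XXX_X_X_X_
step 6: X_XXX_X_X_X_X
step 7: _XXX_X_X_X_X_
step 8: XXX_X_X_X_X_X
step 9: XX_X_X_X_X_X_
step 10: X_X_X_X_X_X_X
step 10 is X_X_X_X_X_X_X, still not uniform _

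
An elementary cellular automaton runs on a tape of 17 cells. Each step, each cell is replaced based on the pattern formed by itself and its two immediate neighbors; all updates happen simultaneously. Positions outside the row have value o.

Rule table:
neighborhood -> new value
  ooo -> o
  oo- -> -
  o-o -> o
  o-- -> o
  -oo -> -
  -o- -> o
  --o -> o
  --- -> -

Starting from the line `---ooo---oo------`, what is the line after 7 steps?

step 1: o-o-o-o-o--o----o
step 2: -oooooooooooo--o-
step 3: o-oooooooooo-oooo
step 4: -o-oooooooo-o-ooo
step 5: ooo-oooooo-ooo-oo
step 6: oo-o-oooo-o-o-o-o
step 7: o-ooo-oo-ooooooo-

o-ooo-oo-ooooooo-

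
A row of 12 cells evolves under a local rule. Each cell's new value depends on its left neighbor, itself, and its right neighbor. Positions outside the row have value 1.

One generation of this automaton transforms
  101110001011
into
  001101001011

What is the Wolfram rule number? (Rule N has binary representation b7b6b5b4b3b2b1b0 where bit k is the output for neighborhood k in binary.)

156

position 3: 111 → 1  (bit 7 = 1)
position 0: 110 → 0  (bit 6 = 0)
position 1: 101 → 0  (bit 5 = 0)
position 5: 100 → 1  (bit 4 = 1)
position 2: 011 → 1  (bit 3 = 1)
position 8: 010 → 1  (bit 2 = 1)
position 7: 001 → 0  (bit 1 = 0)
position 6: 000 → 0  (bit 0 = 0)
bits b7..b0 = 10011100 = 156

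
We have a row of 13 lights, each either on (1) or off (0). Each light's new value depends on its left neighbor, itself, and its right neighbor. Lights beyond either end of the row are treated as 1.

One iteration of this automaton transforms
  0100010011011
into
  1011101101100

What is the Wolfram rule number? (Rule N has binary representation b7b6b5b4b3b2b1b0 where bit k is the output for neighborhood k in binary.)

115

position 12: 111 → 0  (bit 7 = 0)
position 9: 110 → 1  (bit 6 = 1)
position 0: 101 → 1  (bit 5 = 1)
position 2: 100 → 1  (bit 4 = 1)
position 8: 011 → 0  (bit 3 = 0)
position 1: 010 → 0  (bit 2 = 0)
position 4: 001 → 1  (bit 1 = 1)
position 3: 000 → 1  (bit 0 = 1)
bits b7..b0 = 01110011 = 115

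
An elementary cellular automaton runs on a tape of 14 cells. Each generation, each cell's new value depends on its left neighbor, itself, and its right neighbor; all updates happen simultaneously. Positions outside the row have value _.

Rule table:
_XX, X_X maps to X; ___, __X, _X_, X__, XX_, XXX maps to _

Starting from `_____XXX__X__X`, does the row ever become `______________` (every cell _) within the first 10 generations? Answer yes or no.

yes

generation 1: _____X________
generation 2: ______________
all cells are _ at generation 2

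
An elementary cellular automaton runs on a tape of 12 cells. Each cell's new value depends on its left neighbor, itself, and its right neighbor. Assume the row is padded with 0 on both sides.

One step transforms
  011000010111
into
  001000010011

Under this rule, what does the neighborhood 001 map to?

0

At position 0 the neighborhood is 001; the next row has 0 there.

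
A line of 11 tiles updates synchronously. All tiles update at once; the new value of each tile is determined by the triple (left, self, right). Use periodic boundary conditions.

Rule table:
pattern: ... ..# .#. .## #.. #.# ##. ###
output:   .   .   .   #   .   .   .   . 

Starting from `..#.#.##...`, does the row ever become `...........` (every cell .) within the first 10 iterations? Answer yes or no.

yes

iteration 1: ......#....
iteration 2: ...........
all cells are . at iteration 2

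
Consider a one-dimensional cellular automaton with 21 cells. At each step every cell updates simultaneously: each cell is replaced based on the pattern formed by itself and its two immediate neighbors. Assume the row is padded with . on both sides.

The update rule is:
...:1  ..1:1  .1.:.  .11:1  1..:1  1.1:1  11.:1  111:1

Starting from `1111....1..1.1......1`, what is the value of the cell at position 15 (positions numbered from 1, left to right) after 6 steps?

1

11111111.11.1.111111.
111111111111.11111111
111111111111111111111
111111111111111111111  (fixed point — unchanged through step 6)
position 15 holds 1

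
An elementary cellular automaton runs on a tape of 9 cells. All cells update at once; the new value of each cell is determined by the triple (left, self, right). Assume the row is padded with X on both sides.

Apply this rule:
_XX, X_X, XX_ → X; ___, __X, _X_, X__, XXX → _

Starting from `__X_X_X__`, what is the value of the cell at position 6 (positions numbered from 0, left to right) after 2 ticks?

_

tick 1: ___X_X___
tick 2: ____X____
position 6 holds _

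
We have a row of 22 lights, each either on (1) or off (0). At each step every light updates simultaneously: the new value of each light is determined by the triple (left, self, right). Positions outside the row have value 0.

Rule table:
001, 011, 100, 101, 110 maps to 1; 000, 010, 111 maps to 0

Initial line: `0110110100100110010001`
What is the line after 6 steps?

1011111100110011000011

step 1: 1111111011011111101010
step 2: 1000001111110000110101
step 3: 0100011000011001111010
step 4: 1010111100111111001101
step 5: 0101100111100001111110
step 6: 1011111100110011000011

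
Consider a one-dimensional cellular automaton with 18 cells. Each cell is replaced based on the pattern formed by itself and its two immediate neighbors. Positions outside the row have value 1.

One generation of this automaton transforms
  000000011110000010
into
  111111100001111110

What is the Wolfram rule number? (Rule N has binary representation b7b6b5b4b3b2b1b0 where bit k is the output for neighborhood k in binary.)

23

position 8: 111 → 0  (bit 7 = 0)
position 10: 110 → 0  (bit 6 = 0)
position 17: 101 → 0  (bit 5 = 0)
position 0: 100 → 1  (bit 4 = 1)
position 7: 011 → 0  (bit 3 = 0)
position 16: 010 → 1  (bit 2 = 1)
position 6: 001 → 1  (bit 1 = 1)
position 1: 000 → 1  (bit 0 = 1)
bits b7..b0 = 00010111 = 23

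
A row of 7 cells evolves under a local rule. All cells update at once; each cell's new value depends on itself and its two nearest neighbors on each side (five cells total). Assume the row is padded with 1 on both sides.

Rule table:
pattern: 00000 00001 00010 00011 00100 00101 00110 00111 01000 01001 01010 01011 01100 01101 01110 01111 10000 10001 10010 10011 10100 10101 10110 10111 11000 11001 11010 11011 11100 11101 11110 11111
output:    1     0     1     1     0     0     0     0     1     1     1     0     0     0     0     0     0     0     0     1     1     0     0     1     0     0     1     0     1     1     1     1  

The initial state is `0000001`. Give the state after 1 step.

0011010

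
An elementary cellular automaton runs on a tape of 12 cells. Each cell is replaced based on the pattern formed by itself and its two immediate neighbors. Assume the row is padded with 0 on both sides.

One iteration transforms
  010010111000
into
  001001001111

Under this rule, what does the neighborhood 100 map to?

At position 2 the neighborhood is 100; the next row has 1 there.

1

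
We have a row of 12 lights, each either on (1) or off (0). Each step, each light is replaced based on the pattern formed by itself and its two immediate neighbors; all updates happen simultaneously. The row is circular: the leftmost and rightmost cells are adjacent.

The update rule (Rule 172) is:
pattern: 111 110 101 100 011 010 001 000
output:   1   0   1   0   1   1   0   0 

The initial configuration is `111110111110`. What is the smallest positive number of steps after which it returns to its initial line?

step 1: 111101111101
step 2: 111011111011
step 3: 110111110111
step 4: 101111101111
step 5: 011111011111
step 6: 111110111110

6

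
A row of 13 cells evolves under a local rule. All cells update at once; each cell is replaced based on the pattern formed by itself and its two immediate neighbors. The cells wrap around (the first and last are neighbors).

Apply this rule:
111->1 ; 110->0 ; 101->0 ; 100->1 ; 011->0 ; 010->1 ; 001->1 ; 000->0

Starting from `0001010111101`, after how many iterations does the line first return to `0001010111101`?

1011010011001
0000011100110
0000101011001
1001101000111
0110001101011
0001010001000
0011011011100
0100000001010
1110000011011
1101000100001
1001101110010
1110000101110
0101001100100
1101110011110
0000101101100
0001100000010
0010010000111
1111111001010
0111110111010
1011100010011
0001010111101

21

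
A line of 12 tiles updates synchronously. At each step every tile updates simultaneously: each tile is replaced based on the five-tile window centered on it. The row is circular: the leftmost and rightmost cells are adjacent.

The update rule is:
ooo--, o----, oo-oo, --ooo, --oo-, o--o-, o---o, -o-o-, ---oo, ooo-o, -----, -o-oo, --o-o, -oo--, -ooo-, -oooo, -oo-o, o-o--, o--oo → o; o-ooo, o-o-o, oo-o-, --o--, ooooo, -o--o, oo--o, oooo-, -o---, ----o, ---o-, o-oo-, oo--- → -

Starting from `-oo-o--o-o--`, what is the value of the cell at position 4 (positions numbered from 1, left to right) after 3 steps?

ooo-o-oooo-o
o-o--o-o-oo-
-oo-ooo-o-o-
position 4 holds -

-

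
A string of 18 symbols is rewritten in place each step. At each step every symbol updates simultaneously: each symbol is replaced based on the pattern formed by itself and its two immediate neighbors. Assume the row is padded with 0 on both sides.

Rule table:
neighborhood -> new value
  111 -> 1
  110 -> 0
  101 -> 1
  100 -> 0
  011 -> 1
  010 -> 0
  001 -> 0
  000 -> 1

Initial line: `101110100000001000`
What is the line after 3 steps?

010100101110000100

011101001111100011
011010001111001010
010100101110000100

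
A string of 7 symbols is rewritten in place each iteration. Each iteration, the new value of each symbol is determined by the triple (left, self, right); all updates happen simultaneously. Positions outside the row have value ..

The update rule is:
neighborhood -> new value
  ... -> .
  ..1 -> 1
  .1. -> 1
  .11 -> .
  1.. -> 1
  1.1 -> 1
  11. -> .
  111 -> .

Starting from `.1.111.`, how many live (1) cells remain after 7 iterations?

111...1
...1.11
..111..
.1...1.
111.111
...1...
..111..
count of 1: 3

3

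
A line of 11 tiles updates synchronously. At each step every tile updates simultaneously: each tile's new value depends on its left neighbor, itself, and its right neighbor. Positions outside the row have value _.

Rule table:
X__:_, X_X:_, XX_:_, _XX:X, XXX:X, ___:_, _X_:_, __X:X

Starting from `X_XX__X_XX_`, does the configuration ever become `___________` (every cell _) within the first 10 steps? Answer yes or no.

yes

__X__X__X__
_X__X__X___
X__X__X____
__X__X_____
_X__X______
X__X_______
__X________
_X_________
X__________
___________
all cells are _ at step 10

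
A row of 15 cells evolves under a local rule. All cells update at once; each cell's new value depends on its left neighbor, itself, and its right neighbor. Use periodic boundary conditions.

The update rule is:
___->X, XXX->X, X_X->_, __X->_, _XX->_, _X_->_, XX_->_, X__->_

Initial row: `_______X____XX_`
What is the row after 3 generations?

generation 1: XXXXXX___XX____
generation 2: _XXXX__X____XX_
generation 3: __XX_____XX____

__XX_____XX____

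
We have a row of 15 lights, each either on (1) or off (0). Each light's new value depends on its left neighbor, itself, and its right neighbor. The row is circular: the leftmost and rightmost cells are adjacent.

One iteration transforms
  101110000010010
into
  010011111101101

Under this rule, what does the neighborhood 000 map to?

1

At position 6 the neighborhood is 000; the next row has 1 there.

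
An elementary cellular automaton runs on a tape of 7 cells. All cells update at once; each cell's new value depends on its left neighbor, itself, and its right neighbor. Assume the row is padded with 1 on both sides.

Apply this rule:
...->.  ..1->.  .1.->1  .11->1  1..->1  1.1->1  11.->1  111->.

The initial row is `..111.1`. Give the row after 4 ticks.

1...111

1.1.111
11111..
....11.
1...111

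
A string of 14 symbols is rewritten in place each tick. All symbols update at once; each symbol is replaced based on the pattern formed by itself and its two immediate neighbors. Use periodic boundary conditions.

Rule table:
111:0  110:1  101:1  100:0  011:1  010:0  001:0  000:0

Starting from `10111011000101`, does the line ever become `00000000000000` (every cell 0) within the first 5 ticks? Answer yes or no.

11101111000011
00111001000010
00101000000000
00010000000000
00000000000000
all cells are 0 at tick 5

yes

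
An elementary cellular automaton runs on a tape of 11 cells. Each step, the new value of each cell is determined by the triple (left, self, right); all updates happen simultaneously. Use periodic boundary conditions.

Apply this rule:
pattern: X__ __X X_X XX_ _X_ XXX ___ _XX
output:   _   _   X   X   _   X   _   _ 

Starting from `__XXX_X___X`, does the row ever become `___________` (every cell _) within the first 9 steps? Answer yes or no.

yes

___XXX_____
____XX_____
_____X_____
___________
all cells are _ at step 4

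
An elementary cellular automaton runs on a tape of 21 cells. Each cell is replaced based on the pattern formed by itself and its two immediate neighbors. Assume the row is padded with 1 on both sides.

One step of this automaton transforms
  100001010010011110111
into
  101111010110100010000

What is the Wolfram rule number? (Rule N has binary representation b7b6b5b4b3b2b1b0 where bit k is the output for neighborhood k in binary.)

position 14: 111 → 0  (bit 7 = 0)
position 0: 110 → 1  (bit 6 = 1)
position 6: 101 → 0  (bit 5 = 0)
position 1: 100 → 0  (bit 4 = 0)
position 13: 011 → 0  (bit 3 = 0)
position 5: 010 → 1  (bit 2 = 1)
position 4: 001 → 1  (bit 1 = 1)
position 2: 000 → 1  (bit 0 = 1)
bits b7..b0 = 01000111 = 71

71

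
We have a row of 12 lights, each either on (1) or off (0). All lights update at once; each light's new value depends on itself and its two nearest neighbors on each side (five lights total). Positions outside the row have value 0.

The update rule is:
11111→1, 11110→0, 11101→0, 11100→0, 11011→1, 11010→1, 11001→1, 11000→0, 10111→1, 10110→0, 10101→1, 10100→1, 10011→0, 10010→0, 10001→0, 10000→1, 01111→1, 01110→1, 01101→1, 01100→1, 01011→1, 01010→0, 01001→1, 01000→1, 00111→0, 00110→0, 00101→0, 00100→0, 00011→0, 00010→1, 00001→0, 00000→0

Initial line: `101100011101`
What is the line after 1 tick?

010100001011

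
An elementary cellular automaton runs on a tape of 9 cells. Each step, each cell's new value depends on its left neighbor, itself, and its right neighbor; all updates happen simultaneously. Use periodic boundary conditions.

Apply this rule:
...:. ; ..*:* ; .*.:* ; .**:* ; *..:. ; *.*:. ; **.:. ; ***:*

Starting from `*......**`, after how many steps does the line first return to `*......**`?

......***
.....***.
....***..
...***...
..***....
.***.....
***......
**......*
*......**

9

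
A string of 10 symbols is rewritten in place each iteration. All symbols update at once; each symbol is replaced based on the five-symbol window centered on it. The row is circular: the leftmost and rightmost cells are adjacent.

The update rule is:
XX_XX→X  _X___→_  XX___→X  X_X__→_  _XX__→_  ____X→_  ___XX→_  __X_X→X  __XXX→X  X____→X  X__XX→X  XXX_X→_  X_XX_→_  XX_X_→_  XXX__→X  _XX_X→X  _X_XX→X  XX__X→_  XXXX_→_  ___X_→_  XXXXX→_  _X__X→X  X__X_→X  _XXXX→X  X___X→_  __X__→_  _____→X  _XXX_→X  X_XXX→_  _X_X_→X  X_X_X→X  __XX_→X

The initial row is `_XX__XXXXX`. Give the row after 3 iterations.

XX__XX_XXX

X___XXX___
____XXXX__
XX__XX_XXX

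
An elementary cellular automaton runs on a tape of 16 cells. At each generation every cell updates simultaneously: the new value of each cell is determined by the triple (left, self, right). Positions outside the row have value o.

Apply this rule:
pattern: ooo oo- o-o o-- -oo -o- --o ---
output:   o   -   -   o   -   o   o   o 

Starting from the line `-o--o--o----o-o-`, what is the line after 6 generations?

--o---oo---ooooo

generation 1: -oooooooooooo-o-
generation 2: --oooooooooo--o-
generation 3: oo-oooooooo-ooo-
generation 4: o---oooooo---o--
generation 5: -ooo-oooo-oooooo
generation 6: --o---oo---ooooo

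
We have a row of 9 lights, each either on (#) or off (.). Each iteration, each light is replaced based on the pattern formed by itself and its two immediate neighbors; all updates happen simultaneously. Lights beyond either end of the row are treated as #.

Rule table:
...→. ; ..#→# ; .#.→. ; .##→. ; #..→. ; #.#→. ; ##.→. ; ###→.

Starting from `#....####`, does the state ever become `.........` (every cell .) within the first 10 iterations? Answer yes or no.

no

....#....
...#....#
..#....#.
.#....#..
.....#..#
....#..#.
...#..#..
..#..#..#
.#..#..#.
...#..#..
iteration 10 is ...#..#.., still not uniform .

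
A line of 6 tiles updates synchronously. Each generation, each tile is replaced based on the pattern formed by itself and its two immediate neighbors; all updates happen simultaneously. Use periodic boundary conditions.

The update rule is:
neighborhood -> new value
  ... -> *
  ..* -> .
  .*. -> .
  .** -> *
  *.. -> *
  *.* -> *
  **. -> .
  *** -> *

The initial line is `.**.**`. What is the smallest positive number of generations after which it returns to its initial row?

**.**.
*.**.*
.**.**

3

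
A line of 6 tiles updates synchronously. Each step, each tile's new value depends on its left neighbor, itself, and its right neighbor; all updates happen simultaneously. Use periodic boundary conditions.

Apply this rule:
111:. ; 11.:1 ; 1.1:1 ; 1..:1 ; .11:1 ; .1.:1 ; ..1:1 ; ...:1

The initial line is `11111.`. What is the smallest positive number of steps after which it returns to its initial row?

2

1...11
11111.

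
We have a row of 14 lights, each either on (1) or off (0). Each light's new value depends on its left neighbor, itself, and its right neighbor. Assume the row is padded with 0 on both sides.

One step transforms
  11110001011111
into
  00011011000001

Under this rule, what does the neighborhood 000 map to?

0

At position 5 the neighborhood is 000; the next row has 0 there.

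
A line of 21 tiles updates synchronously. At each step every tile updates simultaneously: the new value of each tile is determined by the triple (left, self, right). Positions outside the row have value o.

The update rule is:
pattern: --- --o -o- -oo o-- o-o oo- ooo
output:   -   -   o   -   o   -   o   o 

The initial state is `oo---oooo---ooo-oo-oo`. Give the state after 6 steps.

ooo---oooo---oo--o--o
oooo---oooo---oo-oo--
ooooo---oooo---o--oo-
oooooo---oooo--oo--o-
ooooooo---oooo--oo-o-
oooooooo---oooo--o-o-

oooooooo---oooo--o-o-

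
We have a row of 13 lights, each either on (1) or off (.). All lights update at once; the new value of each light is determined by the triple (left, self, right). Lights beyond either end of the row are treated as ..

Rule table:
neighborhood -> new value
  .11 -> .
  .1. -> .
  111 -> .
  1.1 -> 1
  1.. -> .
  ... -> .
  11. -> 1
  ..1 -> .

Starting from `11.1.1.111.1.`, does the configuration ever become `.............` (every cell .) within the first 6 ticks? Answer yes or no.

yes

.11.1.1..11..
..11.1....1..
...11........
....1........
.............
all cells are . at tick 5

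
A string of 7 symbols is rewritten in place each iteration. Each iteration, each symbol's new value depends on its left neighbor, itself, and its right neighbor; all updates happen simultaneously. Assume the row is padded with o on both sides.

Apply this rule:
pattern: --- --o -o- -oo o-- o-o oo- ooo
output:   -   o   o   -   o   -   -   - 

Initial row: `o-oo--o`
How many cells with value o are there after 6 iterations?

iteration 1: ----oo-
iteration 2: o--o---
iteration 3: -oooo-o
iteration 4: -------
iteration 5: o-----o
iteration 6: -o---o-
count of o: 2

2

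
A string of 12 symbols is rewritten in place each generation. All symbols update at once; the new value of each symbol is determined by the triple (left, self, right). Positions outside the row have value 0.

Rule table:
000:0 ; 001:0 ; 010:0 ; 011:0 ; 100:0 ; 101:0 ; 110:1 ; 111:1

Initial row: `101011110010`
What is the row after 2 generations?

generation 1: 000001110000
generation 2: 000000110000

000000110000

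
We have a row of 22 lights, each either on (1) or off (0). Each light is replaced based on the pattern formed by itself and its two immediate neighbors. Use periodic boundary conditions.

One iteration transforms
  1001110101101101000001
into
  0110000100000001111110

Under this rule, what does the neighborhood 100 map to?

At position 1 the neighborhood is 100; the next row has 1 there.

1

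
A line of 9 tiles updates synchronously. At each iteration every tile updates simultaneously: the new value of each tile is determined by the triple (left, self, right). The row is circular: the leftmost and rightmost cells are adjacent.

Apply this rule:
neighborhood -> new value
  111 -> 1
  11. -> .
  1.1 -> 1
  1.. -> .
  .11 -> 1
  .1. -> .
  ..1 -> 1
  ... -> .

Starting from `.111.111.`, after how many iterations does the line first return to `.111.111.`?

9

111.111..
11.111..1
1.111..11
.111..111
111..111.
11..111.1
1..111.11
..111.111
.111.111.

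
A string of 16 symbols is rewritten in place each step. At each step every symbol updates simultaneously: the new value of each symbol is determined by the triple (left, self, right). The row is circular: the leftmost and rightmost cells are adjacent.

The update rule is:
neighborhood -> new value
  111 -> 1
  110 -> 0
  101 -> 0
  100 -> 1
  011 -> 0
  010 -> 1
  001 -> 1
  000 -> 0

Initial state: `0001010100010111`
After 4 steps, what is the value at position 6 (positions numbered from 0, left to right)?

0

1011010110110010
1000010000001110
1100111000010100
0011010100110111
position 6 holds 0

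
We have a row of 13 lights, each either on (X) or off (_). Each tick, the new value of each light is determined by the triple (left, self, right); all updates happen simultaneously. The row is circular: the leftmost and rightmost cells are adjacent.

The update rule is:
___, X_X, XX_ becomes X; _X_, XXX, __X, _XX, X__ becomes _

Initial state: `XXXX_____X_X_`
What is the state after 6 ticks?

___X_XXX__X_X
_X__X__X___X_
_________X___
XXXXXXXX___XX
_______X_X___
XXXXXX__X__XX

XXXXXX__X__XX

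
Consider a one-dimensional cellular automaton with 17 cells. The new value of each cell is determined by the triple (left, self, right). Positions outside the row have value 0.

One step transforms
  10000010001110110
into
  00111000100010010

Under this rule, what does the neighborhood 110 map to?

1

At position 12 the neighborhood is 110; the next row has 1 there.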